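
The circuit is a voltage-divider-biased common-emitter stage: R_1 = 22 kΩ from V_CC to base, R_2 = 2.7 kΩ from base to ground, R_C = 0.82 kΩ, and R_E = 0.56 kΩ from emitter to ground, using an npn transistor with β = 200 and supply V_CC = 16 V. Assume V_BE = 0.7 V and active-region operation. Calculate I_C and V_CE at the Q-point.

Thevenize the base divider: V_Th = V_CC·R_2/(R_1+R_2) = 16×2.7/24.7 = 1.75 V, R_Th = R_1‖R_2 = 2.4 kΩ.
Base-emitter loop: V_Th = I_B·R_Th + V_BE + (β+1)I_B·R_E, so I_B = (1.75 − 0.7) / (2.4 + 201×0.56) = 0.00912 mA.
I_C = β·I_B = 200×0.00912 = 1.82 mA, and I_E = (β+1)I_B = 1.83 mA.
V_CE = V_CC − I_C·R_C − I_E·R_E = 16 − 1.82×0.82 − 1.83×0.56 = 13.5 V.
V_CE = 13.5 V > 0.2 V confirms active-region operation.

I_C ≈ 1.8 mA, V_CE ≈ 13 V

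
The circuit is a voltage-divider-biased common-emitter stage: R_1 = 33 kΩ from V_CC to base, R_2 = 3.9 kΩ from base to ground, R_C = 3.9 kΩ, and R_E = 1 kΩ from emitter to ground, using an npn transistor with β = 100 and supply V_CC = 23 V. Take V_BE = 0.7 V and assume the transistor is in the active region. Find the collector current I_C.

Thevenize the base divider: V_Th = V_CC·R_2/(R_1+R_2) = 23×3.9/36.9 = 2.43 V, R_Th = R_1‖R_2 = 3.49 kΩ.
Base-emitter loop: V_Th = I_B·R_Th + V_BE + (β+1)I_B·R_E, so I_B = (2.43 − 0.7) / (3.49 + 101×1) = 0.0166 mA.
I_C = β·I_B = 100×0.0166 = 1.66 mA, and I_E = (β+1)I_B = 1.67 mA.
V_CE = V_CC − I_C·R_C − I_E·R_E = 23 − 1.66×3.9 − 1.67×1 = 14.9 V.
V_CE = 14.9 V > 0.2 V confirms active-region operation.

I_C ≈ 1.7 mA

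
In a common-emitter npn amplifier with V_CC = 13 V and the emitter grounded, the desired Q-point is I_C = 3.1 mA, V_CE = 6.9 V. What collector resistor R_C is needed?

Collector loop: V_CC = I_C·R_C + V_CE.
R_C = (V_CC − V_CE)/I_C = (13 − 6.9)/3.1 = 1.97 kΩ.

R_C ≈ 2 kΩ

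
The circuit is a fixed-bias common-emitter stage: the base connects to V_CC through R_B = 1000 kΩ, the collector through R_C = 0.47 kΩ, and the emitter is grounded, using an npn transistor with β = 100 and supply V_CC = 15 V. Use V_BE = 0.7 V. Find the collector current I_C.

Base loop: V_CC = I_B·R_B + V_BE, so I_B = (15 − 0.7)/1000 kΩ = 0.0143 mA.
In the active region I_C = β·I_B = 100 × 0.0143 = 1.43 mA.
Collector loop: V_CE = V_CC − I_C·R_C = 15 − 1.43×0.47 = 14.3 V.
Since V_CE = 14.3 V > V_CE(sat) ≈ 0.2 V, the transistor is in the active region as assumed.

I_C ≈ 1.4 mA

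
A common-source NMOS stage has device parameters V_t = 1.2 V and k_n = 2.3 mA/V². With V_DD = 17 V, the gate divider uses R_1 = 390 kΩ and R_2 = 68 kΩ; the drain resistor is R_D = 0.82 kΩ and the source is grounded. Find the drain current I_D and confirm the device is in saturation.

V_G = V_DD·R_2/(R_1+R_2) = 17×68/458 = 2.52 V. With the source grounded, V_GS = V_G = 2.52 V.
Assume saturation: I_D = (k_n/2)(V_GS − V_t)² = (2.3/2)×(2.52 − 1.2)² = 1.15×1.32² = 2.02 mA.
V_DS = V_DD − I_D·R_D = 17 − 2.02×0.82 = 15.3 V.
Saturation requires V_DS ≥ V_GS − V_t = 1.32 V; 15.3 ≥ 1.32 ✓.

I_D ≈ 2 mA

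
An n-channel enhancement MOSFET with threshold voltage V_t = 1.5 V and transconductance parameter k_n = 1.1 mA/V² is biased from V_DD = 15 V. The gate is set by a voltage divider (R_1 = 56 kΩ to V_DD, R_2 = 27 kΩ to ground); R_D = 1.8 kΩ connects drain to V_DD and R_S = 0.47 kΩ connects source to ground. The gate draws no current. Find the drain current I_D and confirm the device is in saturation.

I_D ≈ 2.6 mA

V_G = V_DD·R_2/(R_1+R_2) = 15×27/83 = 4.88 V.
Assume saturation: I_D = (k_n/2)(V_GS − V_t)² with V_GS = V_G − I_D·R_S = 4.88 − 0.47·I_D.
Substituting gives 0.121·I_D² − 2.75·I_D + 6.28 = 0, with roots I_D = 2.58 or 20 mA.
The root I_D = 20 mA gives V_GS = -4.53 V ≤ V_t, so take I_D = 2.58 mA.
Then V_GS = 3.67 V and V_DS = V_DD − I_D(R_D+R_S) = 15 − 2.58×2.27 = 9.14 V.
Saturation requires V_DS ≥ V_GS − V_t = 2.17 V; 9.14 ≥ 2.17 ✓.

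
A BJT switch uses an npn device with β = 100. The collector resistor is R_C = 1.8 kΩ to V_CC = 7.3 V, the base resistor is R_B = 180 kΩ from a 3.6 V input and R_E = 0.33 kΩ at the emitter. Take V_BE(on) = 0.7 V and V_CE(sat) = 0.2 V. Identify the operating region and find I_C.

Assume active. Base-emitter loop: I_B = (V_BB − V_BE)/(R_B + (β+1)R_E) = (3.6 − 0.7)/(180 + 101×0.33) = 0.0136 mA.
I_C = β·I_B = 100×0.0136 = 1.36 mA.
V_CE = V_CC − I_C·R_C − I_E·R_E = 7.3 − 1.36×1.8 − 1.37×0.33 = 4.4 V > V_CE(sat), so the active-region assumption holds.

active; I_C ≈ 1.4 mA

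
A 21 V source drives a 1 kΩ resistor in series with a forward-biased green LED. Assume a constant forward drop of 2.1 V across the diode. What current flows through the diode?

I ≈ 19 mA

KVL around the loop: 21 = V_D + I·R = 2.1 + I × 1 kΩ.
So I = (21 − 2.1) / 1 kΩ = 18.9 / 1 = 18.9 mA.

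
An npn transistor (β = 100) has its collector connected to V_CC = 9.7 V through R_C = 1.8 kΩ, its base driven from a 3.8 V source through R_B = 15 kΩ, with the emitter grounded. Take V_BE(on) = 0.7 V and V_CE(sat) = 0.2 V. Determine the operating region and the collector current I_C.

Assume active: I_B = (3.8 − 0.7)/15 = 0.207 mA, giving I_C = β·I_B = 20.7 mA.
But then V_CE = 9.7 − 20.7×1.8 = -27.5 V < V_CE(sat) = 0.2 V — impossible in the active region.
So the transistor is saturated. With V_CE = 0.2 V, I_C = (V_CC − 0.2)/R_C = 9.5/1.8 = 5.28 mA.
Check: β·I_B = 20.7 mA > I_C = 5.28 mA, confirming saturation.

saturation; I_C ≈ 5.3 mA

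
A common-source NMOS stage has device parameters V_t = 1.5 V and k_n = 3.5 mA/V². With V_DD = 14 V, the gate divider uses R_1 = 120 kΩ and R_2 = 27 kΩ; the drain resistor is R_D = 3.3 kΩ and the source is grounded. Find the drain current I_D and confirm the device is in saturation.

V_G = V_DD·R_2/(R_1+R_2) = 14×27/147 = 2.57 V. With the source grounded, V_GS = V_G = 2.57 V.
Assume saturation: I_D = (k_n/2)(V_GS − V_t)² = (3.5/2)×(2.57 − 1.5)² = 1.75×1.07² = 2.01 mA.
V_DS = V_DD − I_D·R_D = 14 − 2.01×3.3 = 7.37 V.
Saturation requires V_DS ≥ V_GS − V_t = 1.07 V; 7.37 ≥ 1.07 ✓.

I_D ≈ 2 mA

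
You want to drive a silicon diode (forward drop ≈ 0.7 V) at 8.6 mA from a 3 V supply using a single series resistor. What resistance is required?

The resistor drops V_S − V_D = 3 − 0.7 = 2.3 V at 8.6 mA.
R = 2.3 V / 8.6 mA = 0.267 kΩ.

R ≈ 0.27 kΩ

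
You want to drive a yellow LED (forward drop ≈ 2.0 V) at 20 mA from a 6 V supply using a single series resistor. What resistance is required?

The resistor drops V_S − V_D = 6 − 2.0 = 4 V at 20 mA.
R = 4 V / 20 mA = 0.2 kΩ.

R ≈ 0.2 kΩ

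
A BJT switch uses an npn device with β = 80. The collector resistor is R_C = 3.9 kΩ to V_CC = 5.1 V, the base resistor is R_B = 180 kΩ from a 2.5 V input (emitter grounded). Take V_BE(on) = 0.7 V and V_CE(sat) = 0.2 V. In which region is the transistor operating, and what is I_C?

active; I_C ≈ 0.8 mA

Assume active. Base-emitter loop: I_B = (V_BB − V_BE)/R_B = (2.5 − 0.7)/180 = 0.01 mA.
I_C = β·I_B = 80×0.01 = 0.8 mA.
V_CE = V_CC − I_C·R_C = 5.1 − 0.8×3.9 = 1.98 V > V_CE(sat), so the active-region assumption holds.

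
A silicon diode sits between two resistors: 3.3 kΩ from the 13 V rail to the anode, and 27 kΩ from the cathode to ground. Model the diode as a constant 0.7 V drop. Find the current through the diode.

I ≈ 0.41 mA

The two resistors are in series with the diode, so KVL gives 13 = I·3.3 + 0.7 + I·27.
I = (13 − 0.7) / (3.3 + 27) kΩ = 12.3 / 30.3 = 0.406 mA.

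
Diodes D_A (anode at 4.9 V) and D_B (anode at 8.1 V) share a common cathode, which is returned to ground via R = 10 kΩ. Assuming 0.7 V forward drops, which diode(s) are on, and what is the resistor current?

Assume both conduct. Then node N would need to be at both 4.9−0.7 = 4.2 V and 8.1−0.7 = 7.4 V, which is impossible.
Assume only D_B conducts: V_N = 8.1 − 0.7 = 7.4 V, so I_R = 7.4/10 = 0.74 mA.
Check D_A: its anode-to-cathode voltage is 4.9 − 7.4 = -2.5 V < 0.7 V, so it is off. The assumption is consistent.

Only D_B conducts; I_R ≈ 0.74 mA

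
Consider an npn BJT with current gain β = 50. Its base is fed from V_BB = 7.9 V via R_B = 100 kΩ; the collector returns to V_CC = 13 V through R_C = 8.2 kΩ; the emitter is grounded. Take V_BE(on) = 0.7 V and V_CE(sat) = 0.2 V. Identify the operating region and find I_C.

Assume active: I_B = (7.9 − 0.7)/100 = 0.072 mA, giving I_C = β·I_B = 3.6 mA.
But then V_CE = 13 − 3.6×8.2 = -16.5 V < V_CE(sat) = 0.2 V — impossible in the active region.
So the transistor is saturated. With V_CE = 0.2 V, I_C = (V_CC − 0.2)/R_C = 12.8/8.2 = 1.56 mA.
Check: β·I_B = 3.6 mA > I_C = 1.56 mA, confirming saturation.

saturation; I_C ≈ 1.6 mA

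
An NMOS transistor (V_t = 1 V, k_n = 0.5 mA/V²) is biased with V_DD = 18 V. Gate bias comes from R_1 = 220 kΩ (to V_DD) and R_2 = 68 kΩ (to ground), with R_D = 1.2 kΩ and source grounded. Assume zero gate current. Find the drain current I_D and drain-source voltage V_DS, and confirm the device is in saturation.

V_G = V_DD·R_2/(R_1+R_2) = 18×68/288 = 4.25 V. With the source grounded, V_GS = V_G = 4.25 V.
Assume saturation: I_D = (k_n/2)(V_GS − V_t)² = (0.5/2)×(4.25 − 1)² = 0.25×3.25² = 2.64 mA.
V_DS = V_DD − I_D·R_D = 18 − 2.64×1.2 = 14.8 V.
Saturation requires V_DS ≥ V_GS − V_t = 3.25 V; 14.8 ≥ 3.25 ✓.

I_D ≈ 2.6 mA, V_DS ≈ 15 V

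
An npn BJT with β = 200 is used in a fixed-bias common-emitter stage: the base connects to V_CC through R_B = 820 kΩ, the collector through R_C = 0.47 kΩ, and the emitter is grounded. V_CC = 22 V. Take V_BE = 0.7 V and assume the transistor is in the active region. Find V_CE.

V_CE ≈ 20 V

Base loop: V_CC = I_B·R_B + V_BE, so I_B = (22 − 0.7)/820 kΩ = 0.026 mA.
In the active region I_C = β·I_B = 200 × 0.026 = 5.2 mA.
Collector loop: V_CE = V_CC − I_C·R_C = 22 − 5.2×0.47 = 19.6 V.
Since V_CE = 19.6 V > V_CE(sat) ≈ 0.2 V, the transistor is in the active region as assumed.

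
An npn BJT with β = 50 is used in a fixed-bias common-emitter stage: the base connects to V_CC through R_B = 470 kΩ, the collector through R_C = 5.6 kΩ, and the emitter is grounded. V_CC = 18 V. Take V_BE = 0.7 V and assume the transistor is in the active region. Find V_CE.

V_CE ≈ 7.7 V

Base loop: V_CC = I_B·R_B + V_BE, so I_B = (18 − 0.7)/470 kΩ = 0.0368 mA.
In the active region I_C = β·I_B = 50 × 0.0368 = 1.84 mA.
Collector loop: V_CE = V_CC − I_C·R_C = 18 − 1.84×5.6 = 7.69 V.
Since V_CE = 7.69 V > V_CE(sat) ≈ 0.2 V, the transistor is in the active region as assumed.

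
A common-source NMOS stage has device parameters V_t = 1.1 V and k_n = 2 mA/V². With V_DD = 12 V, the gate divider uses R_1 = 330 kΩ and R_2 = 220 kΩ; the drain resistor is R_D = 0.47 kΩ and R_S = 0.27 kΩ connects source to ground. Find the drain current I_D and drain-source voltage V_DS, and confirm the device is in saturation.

V_G = V_DD·R_2/(R_1+R_2) = 12×220/550 = 4.8 V.
Assume saturation: I_D = (k_n/2)(V_GS − V_t)² with V_GS = V_G − I_D·R_S = 4.8 − 0.27·I_D.
Substituting gives 0.0729·I_D² − 3·I_D + 13.7 = 0, with roots I_D = 5.23 or 35.9 mA.
The root I_D = 35.9 mA gives V_GS = -4.89 V ≤ V_t, so take I_D = 5.23 mA.
Then V_GS = 3.39 V and V_DS = V_DD − I_D(R_D+R_S) = 12 − 5.23×0.74 = 8.13 V.
Saturation requires V_DS ≥ V_GS − V_t = 2.29 V; 8.13 ≥ 2.29 ✓.

I_D ≈ 5.2 mA, V_DS ≈ 8.1 V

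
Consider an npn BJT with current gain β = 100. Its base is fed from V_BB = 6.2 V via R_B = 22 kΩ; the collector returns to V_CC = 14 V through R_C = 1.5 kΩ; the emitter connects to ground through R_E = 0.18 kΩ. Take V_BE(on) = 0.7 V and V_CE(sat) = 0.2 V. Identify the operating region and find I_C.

Assume active: I_B = (6.2 − 0.7)/(22 + 101×0.18) = 0.137 mA, I_C = β·I_B = 13.7 mA.
Then V_CE = 14 − 13.7×1.5 − 13.8×0.18 = -9.02 V < 0.2 V — the active assumption fails.
Re-solve with V_CE = 0.2 V. KCL at the emitter: V_E/R_E = (V_BB−0.7−V_E)/R_B + (V_CC−0.2−V_E)/R_C, giving V_E = 1.51 V.
I_C = (V_CC − 0.2 − V_E)/R_C = (13.8 − 1.51)/1.5 = 8.19 mA.
Check: I_B = (5.5 − 1.51)/22 = 0.181 mA, and β·I_B = 18.1 mA > I_C, confirming saturation.

saturation; I_C ≈ 8.2 mA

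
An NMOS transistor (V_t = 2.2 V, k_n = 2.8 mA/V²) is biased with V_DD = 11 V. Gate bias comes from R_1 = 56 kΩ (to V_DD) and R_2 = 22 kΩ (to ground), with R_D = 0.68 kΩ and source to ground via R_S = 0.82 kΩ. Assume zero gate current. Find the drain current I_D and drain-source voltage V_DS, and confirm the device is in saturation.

I_D ≈ 0.43 mA, V_DS ≈ 10 V

V_G = V_DD·R_2/(R_1+R_2) = 11×22/78 = 3.1 V.
Assume saturation: I_D = (k_n/2)(V_GS − V_t)² with V_GS = V_G − I_D·R_S = 3.1 − 0.82·I_D.
Substituting gives 0.941·I_D² − 3.07·I_D + 1.14 = 0, with roots I_D = 0.427 or 2.84 mA.
The root I_D = 2.84 mA gives V_GS = 0.777 V ≤ V_t, so take I_D = 0.427 mA.
Then V_GS = 2.75 V and V_DS = V_DD − I_D(R_D+R_S) = 11 − 0.427×1.5 = 10.4 V.
Saturation requires V_DS ≥ V_GS − V_t = 0.552 V; 10.4 ≥ 0.552 ✓.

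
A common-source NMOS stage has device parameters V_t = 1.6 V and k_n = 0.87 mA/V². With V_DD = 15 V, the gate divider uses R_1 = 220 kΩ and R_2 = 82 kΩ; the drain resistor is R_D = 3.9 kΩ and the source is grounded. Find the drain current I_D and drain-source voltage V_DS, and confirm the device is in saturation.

V_G = V_DD·R_2/(R_1+R_2) = 15×82/302 = 4.07 V. With the source grounded, V_GS = V_G = 4.07 V.
Assume saturation: I_D = (k_n/2)(V_GS − V_t)² = (0.87/2)×(4.07 − 1.6)² = 0.435×2.47² = 2.66 mA.
V_DS = V_DD − I_D·R_D = 15 − 2.66×3.9 = 4.63 V.
Saturation requires V_DS ≥ V_GS − V_t = 2.47 V; 4.63 ≥ 2.47 ✓.

I_D ≈ 2.7 mA, V_DS ≈ 4.6 V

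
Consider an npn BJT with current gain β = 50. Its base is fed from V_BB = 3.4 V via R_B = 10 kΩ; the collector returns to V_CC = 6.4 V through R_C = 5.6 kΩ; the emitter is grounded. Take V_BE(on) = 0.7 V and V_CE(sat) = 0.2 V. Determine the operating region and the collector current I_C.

saturation; I_C ≈ 1.1 mA

Assume active: I_B = (3.4 − 0.7)/10 = 0.27 mA, giving I_C = β·I_B = 13.5 mA.
But then V_CE = 6.4 − 13.5×5.6 = -69.2 V < V_CE(sat) = 0.2 V — impossible in the active region.
So the transistor is saturated. With V_CE = 0.2 V, I_C = (V_CC − 0.2)/R_C = 6.2/5.6 = 1.11 mA.
Check: β·I_B = 13.5 mA > I_C = 1.11 mA, confirming saturation.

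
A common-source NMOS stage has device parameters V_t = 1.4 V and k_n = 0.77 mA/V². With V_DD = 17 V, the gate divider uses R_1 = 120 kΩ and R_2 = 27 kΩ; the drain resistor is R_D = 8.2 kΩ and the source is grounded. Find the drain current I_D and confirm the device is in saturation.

I_D ≈ 1.1 mA

V_G = V_DD·R_2/(R_1+R_2) = 17×27/147 = 3.12 V. With the source grounded, V_GS = V_G = 3.12 V.
Assume saturation: I_D = (k_n/2)(V_GS − V_t)² = (0.77/2)×(3.12 − 1.4)² = 0.385×1.72² = 1.14 mA.
V_DS = V_DD − I_D·R_D = 17 − 1.14×8.2 = 7.63 V.
Saturation requires V_DS ≥ V_GS − V_t = 1.72 V; 7.63 ≥ 1.72 ✓.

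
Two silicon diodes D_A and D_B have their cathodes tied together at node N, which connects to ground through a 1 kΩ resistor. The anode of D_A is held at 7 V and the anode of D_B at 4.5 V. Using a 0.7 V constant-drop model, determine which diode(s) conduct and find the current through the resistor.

Assume both conduct. Then node N would need to be at both 7−0.7 = 6.3 V and 4.5−0.7 = 3.8 V, which is impossible.
Assume only D_A conducts: V_N = 7 − 0.7 = 6.3 V, so I_R = 6.3/1 = 6.3 mA.
Check D_B: its anode-to-cathode voltage is 4.5 − 6.3 = -1.8 V < 0.7 V, so it is off. The assumption is consistent.

Only D_A conducts; I_R ≈ 6.3 mA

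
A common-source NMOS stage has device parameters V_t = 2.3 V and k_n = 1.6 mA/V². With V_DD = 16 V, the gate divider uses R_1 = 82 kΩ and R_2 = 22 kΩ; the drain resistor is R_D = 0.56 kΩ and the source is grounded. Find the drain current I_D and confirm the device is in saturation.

V_G = V_DD·R_2/(R_1+R_2) = 16×22/104 = 3.38 V. With the source grounded, V_GS = V_G = 3.38 V.
Assume saturation: I_D = (k_n/2)(V_GS − V_t)² = (1.6/2)×(3.38 − 2.3)² = 0.8×1.08² = 0.941 mA.
V_DS = V_DD − I_D·R_D = 16 − 0.941×0.56 = 15.5 V.
Saturation requires V_DS ≥ V_GS − V_t = 1.08 V; 15.5 ≥ 1.08 ✓.

I_D ≈ 0.94 mA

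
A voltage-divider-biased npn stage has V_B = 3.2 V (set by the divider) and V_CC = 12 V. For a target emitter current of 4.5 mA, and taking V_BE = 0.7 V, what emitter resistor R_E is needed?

R_E ≈ 0.56 kΩ

V_E = V_B − V_BE = 3.2 − 0.7 = 2.5 V.
R_E = V_E / I_E = 2.5 / 4.5 = 0.556 kΩ.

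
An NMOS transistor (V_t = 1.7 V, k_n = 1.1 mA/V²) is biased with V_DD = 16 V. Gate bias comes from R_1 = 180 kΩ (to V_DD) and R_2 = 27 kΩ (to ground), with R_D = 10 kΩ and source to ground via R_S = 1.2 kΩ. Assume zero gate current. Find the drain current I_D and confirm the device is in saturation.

I_D ≈ 0.056 mA

V_G = V_DD·R_2/(R_1+R_2) = 16×27/207 = 2.09 V.
Assume saturation: I_D = (k_n/2)(V_GS − V_t)² with V_GS = V_G − I_D·R_S = 2.09 − 1.2·I_D.
Substituting gives 0.792·I_D² − 1.51·I_D + 0.0824 = 0, with roots I_D = 0.0562 or 1.85 mA.
The root I_D = 1.85 mA gives V_GS = -0.135 V ≤ V_t, so take I_D = 0.0562 mA.
Then V_GS = 2.02 V and V_DS = V_DD − I_D(R_D+R_S) = 16 − 0.0562×11.2 = 15.4 V.
Saturation requires V_DS ≥ V_GS − V_t = 0.32 V; 15.4 ≥ 0.32 ✓.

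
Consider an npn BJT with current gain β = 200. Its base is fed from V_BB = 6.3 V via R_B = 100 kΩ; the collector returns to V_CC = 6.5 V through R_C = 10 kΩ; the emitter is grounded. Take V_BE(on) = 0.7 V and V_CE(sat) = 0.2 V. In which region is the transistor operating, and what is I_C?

saturation; I_C ≈ 0.63 mA

Assume active: I_B = (6.3 − 0.7)/100 = 0.056 mA, giving I_C = β·I_B = 11.2 mA.
But then V_CE = 6.5 − 11.2×10 = -106 V < V_CE(sat) = 0.2 V — impossible in the active region.
So the transistor is saturated. With V_CE = 0.2 V, I_C = (V_CC − 0.2)/R_C = 6.3/10 = 0.63 mA.
Check: β·I_B = 11.2 mA > I_C = 0.63 mA, confirming saturation.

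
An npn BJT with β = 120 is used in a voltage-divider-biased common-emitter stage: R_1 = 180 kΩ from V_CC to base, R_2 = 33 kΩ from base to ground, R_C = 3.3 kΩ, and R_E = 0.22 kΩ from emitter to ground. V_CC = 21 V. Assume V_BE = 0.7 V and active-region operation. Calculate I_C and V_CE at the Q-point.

I_C ≈ 5.6 mA, V_CE ≈ 1.2 V

Thevenize the base divider: V_Th = V_CC·R_2/(R_1+R_2) = 21×33/213 = 3.25 V, R_Th = R_1‖R_2 = 27.9 kΩ.
Base-emitter loop: V_Th = I_B·R_Th + V_BE + (β+1)I_B·R_E, so I_B = (3.25 − 0.7) / (27.9 + 121×0.22) = 0.0468 mA.
I_C = β·I_B = 120×0.0468 = 5.62 mA, and I_E = (β+1)I_B = 5.67 mA.
V_CE = V_CC − I_C·R_C − I_E·R_E = 21 − 5.62×3.3 − 5.67×0.22 = 1.2 V.
V_CE = 1.2 V > 0.2 V confirms active-region operation.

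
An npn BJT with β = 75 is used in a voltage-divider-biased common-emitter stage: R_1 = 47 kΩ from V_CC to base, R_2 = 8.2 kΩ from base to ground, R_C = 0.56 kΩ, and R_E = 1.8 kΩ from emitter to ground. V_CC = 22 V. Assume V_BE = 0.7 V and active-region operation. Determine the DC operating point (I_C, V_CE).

I_C ≈ 1.3 mA, V_CE ≈ 19 V

Thevenize the base divider: V_Th = V_CC·R_2/(R_1+R_2) = 22×8.2/55.2 = 3.27 V, R_Th = R_1‖R_2 = 6.98 kΩ.
Base-emitter loop: V_Th = I_B·R_Th + V_BE + (β+1)I_B·R_E, so I_B = (3.27 − 0.7) / (6.98 + 76×1.8) = 0.0179 mA.
I_C = β·I_B = 75×0.0179 = 1.34 mA, and I_E = (β+1)I_B = 1.36 mA.
V_CE = V_CC − I_C·R_C − I_E·R_E = 22 − 1.34×0.56 − 1.36×1.8 = 18.8 V.
V_CE = 18.8 V > 0.2 V confirms active-region operation.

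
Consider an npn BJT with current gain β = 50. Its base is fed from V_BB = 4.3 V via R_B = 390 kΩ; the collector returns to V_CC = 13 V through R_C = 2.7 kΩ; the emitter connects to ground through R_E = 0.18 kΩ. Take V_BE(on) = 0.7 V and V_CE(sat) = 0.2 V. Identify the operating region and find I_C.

Assume active. Base-emitter loop: I_B = (V_BB − V_BE)/(R_B + (β+1)R_E) = (4.3 − 0.7)/(390 + 51×0.18) = 0.00902 mA.
I_C = β·I_B = 50×0.00902 = 0.451 mA.
V_CE = V_CC − I_C·R_C − I_E·R_E = 13 − 0.451×2.7 − 0.46×0.18 = 11.7 V > V_CE(sat), so the active-region assumption holds.

active; I_C ≈ 0.45 mA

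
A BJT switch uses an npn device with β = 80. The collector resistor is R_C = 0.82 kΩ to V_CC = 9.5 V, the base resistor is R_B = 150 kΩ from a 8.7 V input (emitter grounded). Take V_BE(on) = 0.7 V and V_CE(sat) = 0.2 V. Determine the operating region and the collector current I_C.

Assume active. Base-emitter loop: I_B = (V_BB − V_BE)/R_B = (8.7 − 0.7)/150 = 0.0533 mA.
I_C = β·I_B = 80×0.0533 = 4.27 mA.
V_CE = V_CC − I_C·R_C = 9.5 − 4.27×0.82 = 6 V > V_CE(sat), so the active-region assumption holds.

active; I_C ≈ 4.3 mA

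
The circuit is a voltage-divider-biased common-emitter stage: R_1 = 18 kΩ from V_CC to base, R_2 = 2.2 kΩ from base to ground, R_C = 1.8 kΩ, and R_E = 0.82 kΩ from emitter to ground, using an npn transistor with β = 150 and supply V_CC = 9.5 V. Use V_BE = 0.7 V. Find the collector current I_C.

Thevenize the base divider: V_Th = V_CC·R_2/(R_1+R_2) = 9.5×2.2/20.2 = 1.03 V, R_Th = R_1‖R_2 = 1.96 kΩ.
Base-emitter loop: V_Th = I_B·R_Th + V_BE + (β+1)I_B·R_E, so I_B = (1.03 − 0.7) / (1.96 + 151×0.82) = 0.00266 mA.
I_C = β·I_B = 150×0.00266 = 0.399 mA, and I_E = (β+1)I_B = 0.402 mA.
V_CE = V_CC − I_C·R_C − I_E·R_E = 9.5 − 0.399×1.8 − 0.402×0.82 = 8.45 V.
V_CE = 8.45 V > 0.2 V confirms active-region operation.

I_C ≈ 0.4 mA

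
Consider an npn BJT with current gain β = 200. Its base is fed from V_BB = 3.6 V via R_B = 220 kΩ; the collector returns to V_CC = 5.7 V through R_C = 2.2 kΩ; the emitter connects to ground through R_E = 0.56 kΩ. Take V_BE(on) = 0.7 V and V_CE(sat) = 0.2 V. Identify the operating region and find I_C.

active; I_C ≈ 1.7 mA

Assume active. Base-emitter loop: I_B = (V_BB − V_BE)/(R_B + (β+1)R_E) = (3.6 − 0.7)/(220 + 201×0.56) = 0.00872 mA.
I_C = β·I_B = 200×0.00872 = 1.74 mA.
V_CE = V_CC − I_C·R_C − I_E·R_E = 5.7 − 1.74×2.2 − 1.75×0.56 = 0.882 V > V_CE(sat), so the active-region assumption holds.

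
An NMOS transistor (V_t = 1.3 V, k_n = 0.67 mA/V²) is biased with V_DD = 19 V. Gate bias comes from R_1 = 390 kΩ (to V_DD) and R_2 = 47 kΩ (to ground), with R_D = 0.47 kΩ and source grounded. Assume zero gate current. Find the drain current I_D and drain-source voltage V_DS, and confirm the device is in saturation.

V_G = V_DD·R_2/(R_1+R_2) = 19×47/437 = 2.04 V. With the source grounded, V_GS = V_G = 2.04 V.
Assume saturation: I_D = (k_n/2)(V_GS − V_t)² = (0.67/2)×(2.04 − 1.3)² = 0.335×0.743² = 0.185 mA.
V_DS = V_DD − I_D·R_D = 19 − 0.185×0.47 = 18.9 V.
Saturation requires V_DS ≥ V_GS − V_t = 0.743 V; 18.9 ≥ 0.743 ✓.

I_D ≈ 0.19 mA, V_DS ≈ 19 V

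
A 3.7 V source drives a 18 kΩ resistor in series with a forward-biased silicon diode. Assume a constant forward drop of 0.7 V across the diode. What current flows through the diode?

KVL around the loop: 3.7 = V_D + I·R = 0.7 + I × 18 kΩ.
So I = (3.7 − 0.7) / 18 kΩ = 3 / 18 = 0.167 mA.

I ≈ 0.17 mA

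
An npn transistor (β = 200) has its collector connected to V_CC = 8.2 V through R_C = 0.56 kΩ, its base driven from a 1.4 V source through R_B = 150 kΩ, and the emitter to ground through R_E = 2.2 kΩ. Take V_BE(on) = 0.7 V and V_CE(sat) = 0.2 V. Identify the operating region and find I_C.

active; I_C ≈ 0.24 mA

Assume active. Base-emitter loop: I_B = (V_BB − V_BE)/(R_B + (β+1)R_E) = (1.4 − 0.7)/(150 + 201×2.2) = 0.00118 mA.
I_C = β·I_B = 200×0.00118 = 0.236 mA.
V_CE = V_CC − I_C·R_C − I_E·R_E = 8.2 − 0.236×0.56 − 0.238×2.2 = 7.54 V > V_CE(sat), so the active-region assumption holds.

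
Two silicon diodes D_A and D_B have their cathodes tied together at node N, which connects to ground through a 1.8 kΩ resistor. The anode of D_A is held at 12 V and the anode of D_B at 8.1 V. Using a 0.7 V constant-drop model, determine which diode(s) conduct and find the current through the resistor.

Assume both conduct. Then node N would need to be at both 12−0.7 = 11.3 V and 8.1−0.7 = 7.4 V, which is impossible.
Assume only D_A conducts: V_N = 12 − 0.7 = 11.3 V, so I_R = 11.3/1.8 = 6.28 mA.
Check D_B: its anode-to-cathode voltage is 8.1 − 11.3 = -3.2 V < 0.7 V, so it is off. The assumption is consistent.

Only D_A conducts; I_R ≈ 6.3 mA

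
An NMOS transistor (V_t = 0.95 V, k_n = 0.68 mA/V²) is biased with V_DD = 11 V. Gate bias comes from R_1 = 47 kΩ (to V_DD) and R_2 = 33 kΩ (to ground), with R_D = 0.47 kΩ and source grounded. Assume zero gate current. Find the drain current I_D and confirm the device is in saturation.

V_G = V_DD·R_2/(R_1+R_2) = 11×33/80 = 4.54 V. With the source grounded, V_GS = V_G = 4.54 V.
Assume saturation: I_D = (k_n/2)(V_GS − V_t)² = (0.68/2)×(4.54 − 0.95)² = 0.34×3.59² = 4.38 mA.
V_DS = V_DD − I_D·R_D = 11 − 4.38×0.47 = 8.94 V.
Saturation requires V_DS ≥ V_GS − V_t = 3.59 V; 8.94 ≥ 3.59 ✓.

I_D ≈ 4.4 mA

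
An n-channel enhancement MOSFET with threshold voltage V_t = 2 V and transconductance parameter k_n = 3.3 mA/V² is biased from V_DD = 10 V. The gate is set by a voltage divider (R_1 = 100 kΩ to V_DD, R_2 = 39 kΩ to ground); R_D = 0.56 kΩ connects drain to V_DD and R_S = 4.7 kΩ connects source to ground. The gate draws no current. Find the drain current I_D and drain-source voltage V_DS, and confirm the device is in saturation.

V_G = V_DD·R_2/(R_1+R_2) = 10×39/139 = 2.81 V.
Assume saturation: I_D = (k_n/2)(V_GS − V_t)² with V_GS = V_G − I_D·R_S = 2.81 − 4.7·I_D.
Substituting gives 36.4·I_D² − 13.5·I_D + 1.07 = 0, with roots I_D = 0.115 or 0.255 mA.
The root I_D = 0.255 mA gives V_GS = 1.61 V ≤ V_t, so take I_D = 0.115 mA.
Then V_GS = 2.26 V and V_DS = V_DD − I_D(R_D+R_S) = 10 − 0.115×5.26 = 9.39 V.
Saturation requires V_DS ≥ V_GS − V_t = 0.264 V; 9.39 ≥ 0.264 ✓.

I_D ≈ 0.12 mA, V_DS ≈ 9.4 V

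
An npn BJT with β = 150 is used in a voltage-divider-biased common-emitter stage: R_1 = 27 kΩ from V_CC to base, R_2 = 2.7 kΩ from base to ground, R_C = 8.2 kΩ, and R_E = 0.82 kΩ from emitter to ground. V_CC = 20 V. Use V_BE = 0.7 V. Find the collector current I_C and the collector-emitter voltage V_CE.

I_C ≈ 1.3 mA, V_CE ≈ 8 V

Thevenize the base divider: V_Th = V_CC·R_2/(R_1+R_2) = 20×2.7/29.7 = 1.82 V, R_Th = R_1‖R_2 = 2.45 kΩ.
Base-emitter loop: V_Th = I_B·R_Th + V_BE + (β+1)I_B·R_E, so I_B = (1.82 − 0.7) / (2.45 + 151×0.82) = 0.00886 mA.
I_C = β·I_B = 150×0.00886 = 1.33 mA, and I_E = (β+1)I_B = 1.34 mA.
V_CE = V_CC − I_C·R_C − I_E·R_E = 20 − 1.33×8.2 − 1.34×0.82 = 8.01 V.
V_CE = 8.01 V > 0.2 V confirms active-region operation.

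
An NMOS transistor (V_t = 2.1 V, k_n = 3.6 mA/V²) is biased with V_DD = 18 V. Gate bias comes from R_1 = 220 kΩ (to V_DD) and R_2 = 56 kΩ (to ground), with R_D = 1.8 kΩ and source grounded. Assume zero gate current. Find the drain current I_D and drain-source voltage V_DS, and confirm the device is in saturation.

I_D ≈ 4.3 mA, V_DS ≈ 10 V

V_G = V_DD·R_2/(R_1+R_2) = 18×56/276 = 3.65 V. With the source grounded, V_GS = V_G = 3.65 V.
Assume saturation: I_D = (k_n/2)(V_GS − V_t)² = (3.6/2)×(3.65 − 2.1)² = 1.8×1.55² = 4.34 mA.
V_DS = V_DD − I_D·R_D = 18 − 4.34×1.8 = 10.2 V.
Saturation requires V_DS ≥ V_GS − V_t = 1.55 V; 10.2 ≥ 1.55 ✓.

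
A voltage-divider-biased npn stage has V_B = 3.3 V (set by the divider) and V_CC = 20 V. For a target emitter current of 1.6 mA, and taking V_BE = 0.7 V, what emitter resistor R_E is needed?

V_E = V_B − V_BE = 3.3 − 0.7 = 2.6 V.
R_E = V_E / I_E = 2.6 / 1.6 = 1.62 kΩ.

R_E ≈ 1.6 kΩ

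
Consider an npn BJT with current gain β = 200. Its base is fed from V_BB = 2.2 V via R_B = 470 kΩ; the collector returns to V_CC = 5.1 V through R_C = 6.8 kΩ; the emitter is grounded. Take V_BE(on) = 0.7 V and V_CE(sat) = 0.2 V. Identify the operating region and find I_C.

Assume active. Base-emitter loop: I_B = (V_BB − V_BE)/R_B = (2.2 − 0.7)/470 = 0.00319 mA.
I_C = β·I_B = 200×0.00319 = 0.638 mA.
V_CE = V_CC − I_C·R_C = 5.1 − 0.638×6.8 = 0.76 V > V_CE(sat), so the active-region assumption holds.

active; I_C ≈ 0.64 mA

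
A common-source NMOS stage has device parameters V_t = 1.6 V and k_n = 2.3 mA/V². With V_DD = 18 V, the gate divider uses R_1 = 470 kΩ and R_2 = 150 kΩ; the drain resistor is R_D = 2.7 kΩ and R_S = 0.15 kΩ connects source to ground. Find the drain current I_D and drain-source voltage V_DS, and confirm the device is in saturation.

V_G = V_DD·R_2/(R_1+R_2) = 18×150/620 = 4.35 V.
Assume saturation: I_D = (k_n/2)(V_GS − V_t)² with V_GS = V_G − I_D·R_S = 4.35 − 0.15·I_D.
Substituting gives 0.0259·I_D² − 1.95·I_D + 8.73 = 0, with roots I_D = 4.78 or 70.6 mA.
The root I_D = 70.6 mA gives V_GS = -6.24 V ≤ V_t, so take I_D = 4.78 mA.
Then V_GS = 3.64 V and V_DS = V_DD − I_D(R_D+R_S) = 18 − 4.78×2.85 = 4.38 V.
Saturation requires V_DS ≥ V_GS − V_t = 2.04 V; 4.38 ≥ 2.04 ✓.

I_D ≈ 4.8 mA, V_DS ≈ 4.4 V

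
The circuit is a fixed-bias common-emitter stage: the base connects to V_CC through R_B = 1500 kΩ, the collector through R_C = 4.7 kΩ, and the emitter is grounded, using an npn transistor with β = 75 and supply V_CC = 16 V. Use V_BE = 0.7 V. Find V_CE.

V_CE ≈ 12 V

Base loop: V_CC = I_B·R_B + V_BE, so I_B = (16 − 0.7)/1500 kΩ = 0.0102 mA.
In the active region I_C = β·I_B = 75 × 0.0102 = 0.765 mA.
Collector loop: V_CE = V_CC − I_C·R_C = 16 − 0.765×4.7 = 12.4 V.
Since V_CE = 12.4 V > V_CE(sat) ≈ 0.2 V, the transistor is in the active region as assumed.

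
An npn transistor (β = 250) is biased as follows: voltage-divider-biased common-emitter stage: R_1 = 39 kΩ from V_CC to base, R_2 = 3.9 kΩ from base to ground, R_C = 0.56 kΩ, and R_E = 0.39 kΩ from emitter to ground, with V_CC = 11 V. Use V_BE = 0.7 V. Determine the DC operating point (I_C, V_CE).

I_C ≈ 0.74 mA, V_CE ≈ 10 V

Thevenize the base divider: V_Th = V_CC·R_2/(R_1+R_2) = 11×3.9/42.9 = 1 V, R_Th = R_1‖R_2 = 3.55 kΩ.
Base-emitter loop: V_Th = I_B·R_Th + V_BE + (β+1)I_B·R_E, so I_B = (1 − 0.7) / (3.55 + 251×0.39) = 0.00296 mA.
I_C = β·I_B = 250×0.00296 = 0.739 mA, and I_E = (β+1)I_B = 0.742 mA.
V_CE = V_CC − I_C·R_C − I_E·R_E = 11 − 0.739×0.56 − 0.742×0.39 = 10.3 V.
V_CE = 10.3 V > 0.2 V confirms active-region operation.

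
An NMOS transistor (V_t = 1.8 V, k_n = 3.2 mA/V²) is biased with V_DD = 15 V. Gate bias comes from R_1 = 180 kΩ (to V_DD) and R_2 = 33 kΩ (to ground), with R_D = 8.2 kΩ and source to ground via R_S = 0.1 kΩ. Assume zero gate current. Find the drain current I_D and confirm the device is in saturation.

V_G = V_DD·R_2/(R_1+R_2) = 15×33/213 = 2.32 V.
Assume saturation: I_D = (k_n/2)(V_GS − V_t)² with V_GS = V_G − I_D·R_S = 2.32 − 0.1·I_D.
Substituting gives 0.016·I_D² − 1.17·I_D + 0.439 = 0, with roots I_D = 0.378 or 72.6 mA.
The root I_D = 72.6 mA gives V_GS = -4.94 V ≤ V_t, so take I_D = 0.378 mA.
Then V_GS = 2.29 V and V_DS = V_DD − I_D(R_D+R_S) = 15 − 0.378×8.3 = 11.9 V.
Saturation requires V_DS ≥ V_GS − V_t = 0.486 V; 11.9 ≥ 0.486 ✓.

I_D ≈ 0.38 mA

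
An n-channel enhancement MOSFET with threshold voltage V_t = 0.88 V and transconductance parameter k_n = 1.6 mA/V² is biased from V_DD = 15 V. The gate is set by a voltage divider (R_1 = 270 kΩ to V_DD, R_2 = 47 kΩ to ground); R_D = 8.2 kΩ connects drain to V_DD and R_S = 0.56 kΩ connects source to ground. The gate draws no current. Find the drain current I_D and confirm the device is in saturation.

I_D ≈ 0.71 mA

V_G = V_DD·R_2/(R_1+R_2) = 15×47/317 = 2.22 V.
Assume saturation: I_D = (k_n/2)(V_GS − V_t)² with V_GS = V_G − I_D·R_S = 2.22 − 0.56·I_D.
Substituting gives 0.251·I_D² − 2.2·I_D + 1.45 = 0, with roots I_D = 0.714 or 8.07 mA.
The root I_D = 8.07 mA gives V_GS = -2.3 V ≤ V_t, so take I_D = 0.714 mA.
Then V_GS = 1.82 V and V_DS = V_DD − I_D(R_D+R_S) = 15 − 0.714×8.76 = 8.75 V.
Saturation requires V_DS ≥ V_GS − V_t = 0.944 V; 8.75 ≥ 0.944 ✓.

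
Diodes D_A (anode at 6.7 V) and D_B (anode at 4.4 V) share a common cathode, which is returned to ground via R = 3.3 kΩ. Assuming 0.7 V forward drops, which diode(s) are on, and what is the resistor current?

Assume both conduct. Then node N would need to be at both 6.7−0.7 = 6 V and 4.4−0.7 = 3.7 V, which is impossible.
Assume only D_A conducts: V_N = 6.7 − 0.7 = 6 V, so I_R = 6/3.3 = 1.82 mA.
Check D_B: its anode-to-cathode voltage is 4.4 − 6 = -1.6 V < 0.7 V, so it is off. The assumption is consistent.

Only D_A conducts; I_R ≈ 1.8 mA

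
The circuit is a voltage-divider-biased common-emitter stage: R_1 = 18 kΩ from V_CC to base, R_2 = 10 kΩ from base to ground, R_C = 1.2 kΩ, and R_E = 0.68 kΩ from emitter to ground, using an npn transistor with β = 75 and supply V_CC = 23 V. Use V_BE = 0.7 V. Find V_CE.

Thevenize the base divider: V_Th = V_CC·R_2/(R_1+R_2) = 23×10/28 = 8.21 V, R_Th = R_1‖R_2 = 6.43 kΩ.
Base-emitter loop: V_Th = I_B·R_Th + V_BE + (β+1)I_B·R_E, so I_B = (8.21 − 0.7) / (6.43 + 76×0.68) = 0.129 mA.
I_C = β·I_B = 75×0.129 = 9.7 mA, and I_E = (β+1)I_B = 9.83 mA.
V_CE = V_CC − I_C·R_C − I_E·R_E = 23 − 9.7×1.2 − 9.83×0.68 = 4.68 V.
V_CE = 4.68 V > 0.2 V confirms active-region operation.

V_CE ≈ 4.7 V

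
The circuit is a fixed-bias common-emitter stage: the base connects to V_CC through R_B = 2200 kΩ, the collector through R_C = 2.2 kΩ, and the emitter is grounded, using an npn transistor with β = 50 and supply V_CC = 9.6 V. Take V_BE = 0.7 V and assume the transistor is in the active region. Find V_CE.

Base loop: V_CC = I_B·R_B + V_BE, so I_B = (9.6 − 0.7)/2200 kΩ = 0.00405 mA.
In the active region I_C = β·I_B = 50 × 0.00405 = 0.202 mA.
Collector loop: V_CE = V_CC − I_C·R_C = 9.6 − 0.202×2.2 = 9.15 V.
Since V_CE = 9.15 V > V_CE(sat) ≈ 0.2 V, the transistor is in the active region as assumed.

V_CE ≈ 9.2 V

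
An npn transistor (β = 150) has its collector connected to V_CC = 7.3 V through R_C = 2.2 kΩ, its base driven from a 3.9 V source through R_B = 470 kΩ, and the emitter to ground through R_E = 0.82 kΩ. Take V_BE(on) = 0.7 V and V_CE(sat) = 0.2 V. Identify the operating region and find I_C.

Assume active. Base-emitter loop: I_B = (V_BB − V_BE)/(R_B + (β+1)R_E) = (3.9 − 0.7)/(470 + 151×0.82) = 0.00539 mA.
I_C = β·I_B = 150×0.00539 = 0.808 mA.
V_CE = V_CC − I_C·R_C − I_E·R_E = 7.3 − 0.808×2.2 − 0.814×0.82 = 4.85 V > V_CE(sat), so the active-region assumption holds.

active; I_C ≈ 0.81 mA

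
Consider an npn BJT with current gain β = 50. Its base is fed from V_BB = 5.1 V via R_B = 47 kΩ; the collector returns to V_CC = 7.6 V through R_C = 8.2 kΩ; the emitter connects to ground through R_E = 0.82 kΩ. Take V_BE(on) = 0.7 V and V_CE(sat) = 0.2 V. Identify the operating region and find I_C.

saturation; I_C ≈ 0.81 mA

Assume active: I_B = (5.1 − 0.7)/(47 + 51×0.82) = 0.0495 mA, I_C = β·I_B = 2.48 mA.
Then V_CE = 7.6 − 2.48×8.2 − 2.53×0.82 = -14.8 V < 0.2 V — the active assumption fails.
Re-solve with V_CE = 0.2 V. KCL at the emitter: V_E/R_E = (V_BB−0.7−V_E)/R_B + (V_CC−0.2−V_E)/R_C, giving V_E = 0.731 V.
I_C = (V_CC − 0.2 − V_E)/R_C = (7.4 − 0.731)/8.2 = 0.813 mA.
Check: I_B = (4.4 − 0.731)/47 = 0.0781 mA, and β·I_B = 3.9 mA > I_C, confirming saturation.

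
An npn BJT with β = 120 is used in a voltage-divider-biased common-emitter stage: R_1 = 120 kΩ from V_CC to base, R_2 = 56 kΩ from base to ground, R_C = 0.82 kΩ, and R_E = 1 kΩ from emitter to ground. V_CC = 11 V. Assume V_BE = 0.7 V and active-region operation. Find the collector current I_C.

Thevenize the base divider: V_Th = V_CC·R_2/(R_1+R_2) = 11×56/176 = 3.5 V, R_Th = R_1‖R_2 = 38.2 kΩ.
Base-emitter loop: V_Th = I_B·R_Th + V_BE + (β+1)I_B·R_E, so I_B = (3.5 − 0.7) / (38.2 + 121×1) = 0.0176 mA.
I_C = β·I_B = 120×0.0176 = 2.11 mA, and I_E = (β+1)I_B = 2.13 mA.
V_CE = V_CC − I_C·R_C − I_E·R_E = 11 − 2.11×0.82 − 2.13×1 = 7.14 V.
V_CE = 7.14 V > 0.2 V confirms active-region operation.

I_C ≈ 2.1 mA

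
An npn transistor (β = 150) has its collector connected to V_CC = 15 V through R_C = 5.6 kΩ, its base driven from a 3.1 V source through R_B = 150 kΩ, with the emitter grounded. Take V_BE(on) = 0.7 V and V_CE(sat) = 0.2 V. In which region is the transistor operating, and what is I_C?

Assume active. Base-emitter loop: I_B = (V_BB − V_BE)/R_B = (3.1 − 0.7)/150 = 0.016 mA.
I_C = β·I_B = 150×0.016 = 2.4 mA.
V_CE = V_CC − I_C·R_C = 15 − 2.4×5.6 = 1.56 V > V_CE(sat), so the active-region assumption holds.

active; I_C ≈ 2.4 mA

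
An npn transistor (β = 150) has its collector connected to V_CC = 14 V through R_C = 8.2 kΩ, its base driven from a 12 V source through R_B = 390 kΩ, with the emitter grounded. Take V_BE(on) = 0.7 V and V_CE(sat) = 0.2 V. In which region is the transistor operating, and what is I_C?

saturation; I_C ≈ 1.7 mA

Assume active: I_B = (12 − 0.7)/390 = 0.029 mA, giving I_C = β·I_B = 4.35 mA.
But then V_CE = 14 − 4.35×8.2 = -21.6 V < V_CE(sat) = 0.2 V — impossible in the active region.
So the transistor is saturated. With V_CE = 0.2 V, I_C = (V_CC − 0.2)/R_C = 13.8/8.2 = 1.68 mA.
Check: β·I_B = 4.35 mA > I_C = 1.68 mA, confirming saturation.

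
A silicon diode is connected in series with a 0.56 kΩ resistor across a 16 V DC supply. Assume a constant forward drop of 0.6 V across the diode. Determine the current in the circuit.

KVL around the loop: 16 = V_D + I·R = 0.6 + I × 0.56 kΩ.
So I = (16 − 0.6) / 0.56 kΩ = 15.4 / 0.56 = 27.5 mA.

I ≈ 27 mA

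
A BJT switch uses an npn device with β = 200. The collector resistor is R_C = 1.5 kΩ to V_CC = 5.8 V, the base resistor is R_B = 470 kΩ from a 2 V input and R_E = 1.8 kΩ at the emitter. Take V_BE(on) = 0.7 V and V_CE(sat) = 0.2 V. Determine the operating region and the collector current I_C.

active; I_C ≈ 0.31 mA

Assume active. Base-emitter loop: I_B = (V_BB − V_BE)/(R_B + (β+1)R_E) = (2 − 0.7)/(470 + 201×1.8) = 0.00156 mA.
I_C = β·I_B = 200×0.00156 = 0.313 mA.
V_CE = V_CC − I_C·R_C − I_E·R_E = 5.8 − 0.313×1.5 − 0.314×1.8 = 4.77 V > V_CE(sat), so the active-region assumption holds.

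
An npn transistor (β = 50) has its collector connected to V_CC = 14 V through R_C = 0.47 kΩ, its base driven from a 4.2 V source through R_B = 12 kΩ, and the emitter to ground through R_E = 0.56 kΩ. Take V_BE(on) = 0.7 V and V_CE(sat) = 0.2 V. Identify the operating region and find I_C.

Assume active. Base-emitter loop: I_B = (V_BB − V_BE)/(R_B + (β+1)R_E) = (4.2 − 0.7)/(12 + 51×0.56) = 0.0863 mA.
I_C = β·I_B = 50×0.0863 = 4.31 mA.
V_CE = V_CC − I_C·R_C − I_E·R_E = 14 − 4.31×0.47 − 4.4×0.56 = 9.51 V > V_CE(sat), so the active-region assumption holds.

active; I_C ≈ 4.3 mA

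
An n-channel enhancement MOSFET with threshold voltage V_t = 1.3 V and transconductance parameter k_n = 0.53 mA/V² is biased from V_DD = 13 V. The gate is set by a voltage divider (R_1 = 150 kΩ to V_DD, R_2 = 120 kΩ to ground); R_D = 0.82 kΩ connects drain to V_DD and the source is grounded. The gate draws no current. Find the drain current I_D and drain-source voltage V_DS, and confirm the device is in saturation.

I_D ≈ 5.3 mA, V_DS ≈ 8.6 V

V_G = V_DD·R_2/(R_1+R_2) = 13×120/270 = 5.78 V. With the source grounded, V_GS = V_G = 5.78 V.
Assume saturation: I_D = (k_n/2)(V_GS − V_t)² = (0.53/2)×(5.78 − 1.3)² = 0.265×4.48² = 5.31 mA.
V_DS = V_DD − I_D·R_D = 13 − 5.31×0.82 = 8.64 V.
Saturation requires V_DS ≥ V_GS − V_t = 4.48 V; 8.64 ≥ 4.48 ✓.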